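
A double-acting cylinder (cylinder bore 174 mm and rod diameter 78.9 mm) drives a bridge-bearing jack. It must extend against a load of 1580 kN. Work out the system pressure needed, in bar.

Cap-side area A_cap = π/4 × (174 mm)² = 23780 mm^2
P = F / A = 1580 kN / A

P ≈ 664 bar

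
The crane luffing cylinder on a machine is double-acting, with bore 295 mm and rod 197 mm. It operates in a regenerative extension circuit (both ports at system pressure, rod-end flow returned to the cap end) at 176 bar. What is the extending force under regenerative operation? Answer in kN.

F ≈ 536 kN

With equal pressure on both faces, forces on the annular region cancel; the net push is pressure × rod cross-section.
Rod cross-section A_rod = π/4 × (197 mm)² = 30480 mm^2
F = P × A_rod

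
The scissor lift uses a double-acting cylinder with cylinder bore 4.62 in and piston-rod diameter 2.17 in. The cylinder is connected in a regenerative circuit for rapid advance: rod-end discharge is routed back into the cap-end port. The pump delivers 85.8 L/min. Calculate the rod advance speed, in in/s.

In regeneration the rod-end outflow joins the pump flow into the cap end, so the net volume the pump must supply per unit advance equals the rod cross-section area.
Rod cross-section A_rod = π/4 × (2.17 in)² = 3.698 in^2
v = Q_pump / A_rod

v ≈ 23.6 in/s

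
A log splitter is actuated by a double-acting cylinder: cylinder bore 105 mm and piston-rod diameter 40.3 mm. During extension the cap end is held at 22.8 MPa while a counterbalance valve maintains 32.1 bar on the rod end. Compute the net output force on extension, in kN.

F ≈ 174 kN

Cap-side area A_cap = π/4 × (105 mm)² = 8659 mm^2
Rod-side annular area A_ann = π/4 × (105² − 40.3²) = 7383 mm^2
Net thrust = P_cap·A_cap − P_rod·A_ann = 197.4 kN − 23.70 kN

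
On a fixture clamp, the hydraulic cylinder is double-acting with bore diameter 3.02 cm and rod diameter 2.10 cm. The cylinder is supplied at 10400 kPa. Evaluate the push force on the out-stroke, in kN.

F ≈ 7.45 kN

Cap-side area A_cap = π/4 × (3.02 cm)² = 7.163 cm^2
F = P × A_cap = 10400 kPa × A_cap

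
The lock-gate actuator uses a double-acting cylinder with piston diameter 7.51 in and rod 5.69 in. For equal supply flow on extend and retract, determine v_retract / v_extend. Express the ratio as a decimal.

Cap-side area A_cap = π/4 × (7.51 in)² = 44.30 in^2
Rod-side annular area A_ann = π/4 × (7.51² − 5.69²) = 18.87 in^2
For equal Q, v ∝ 1/A, so v_ret/v_ext = A_cap/A_ann.

v_ret/v_ext ≈ 2.35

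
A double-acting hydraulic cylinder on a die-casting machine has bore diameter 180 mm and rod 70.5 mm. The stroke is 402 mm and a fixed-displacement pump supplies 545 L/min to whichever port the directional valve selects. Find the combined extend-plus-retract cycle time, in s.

Cap-side area A_cap = π/4 × (180 mm)² = 25450 mm^2
Rod-side annular area A_ann = π/4 × (180² − 70.5²) = 21540 mm^2
t_ext = A_cap·L/Q = 1.126 s
t_ret = A_ann·L/Q = 0.9534 s
t_cycle = t_ext + t_ret

t ≈ 2.08 s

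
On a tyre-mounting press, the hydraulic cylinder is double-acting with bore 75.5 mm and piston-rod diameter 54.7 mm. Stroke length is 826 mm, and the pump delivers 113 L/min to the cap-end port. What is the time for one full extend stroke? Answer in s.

t ≈ 1.96 s

Cap-side area A_cap = π/4 × (75.5 mm)² = 4477 mm^2
Swept volume V = A × L; t = V / Q = A·L / Q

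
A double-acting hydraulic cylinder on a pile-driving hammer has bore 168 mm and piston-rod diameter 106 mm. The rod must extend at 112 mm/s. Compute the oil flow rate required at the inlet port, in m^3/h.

Cap-side area A_cap = π/4 × (168 mm)² = 22170 mm^2
Q = A × v

Q ≈ 8.94 m^3/h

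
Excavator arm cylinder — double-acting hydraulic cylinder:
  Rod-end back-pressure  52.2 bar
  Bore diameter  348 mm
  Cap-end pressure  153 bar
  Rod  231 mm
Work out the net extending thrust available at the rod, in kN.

Cap-side area A_cap = π/4 × (348 mm)² = 95110 mm^2
Rod-side annular area A_ann = π/4 × (348² − 231²) = 53210 mm^2
Net thrust = P_cap·A_cap − P_rod·A_ann = 1455 kN − 277.7 kN

F ≈ 1180 kN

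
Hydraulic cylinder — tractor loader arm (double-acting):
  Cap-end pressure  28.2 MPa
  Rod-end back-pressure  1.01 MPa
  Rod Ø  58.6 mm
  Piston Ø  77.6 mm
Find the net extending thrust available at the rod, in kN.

Cap-side area A_cap = π/4 × (77.6 mm)² = 4729 mm^2
Rod-side annular area A_ann = π/4 × (77.6² − 58.6²) = 2032 mm^2
Net thrust = P_cap·A_cap − P_rod·A_ann = 133.4 kN − 2.053 kN

F ≈ 131 kN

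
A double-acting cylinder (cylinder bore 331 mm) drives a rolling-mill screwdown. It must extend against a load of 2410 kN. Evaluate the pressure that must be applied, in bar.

P ≈ 280 bar

Cap-side area A_cap = π/4 × (331 mm)² = 86050 mm^2
P = F / A = 2410 kN / A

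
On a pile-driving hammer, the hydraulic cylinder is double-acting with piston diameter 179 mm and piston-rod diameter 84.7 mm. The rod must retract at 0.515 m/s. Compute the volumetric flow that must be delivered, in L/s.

Rod-side annular area A_ann = π/4 × (179² − 84.7²) = 19530 mm^2
Q = A × v

Q ≈ 10.1 L/s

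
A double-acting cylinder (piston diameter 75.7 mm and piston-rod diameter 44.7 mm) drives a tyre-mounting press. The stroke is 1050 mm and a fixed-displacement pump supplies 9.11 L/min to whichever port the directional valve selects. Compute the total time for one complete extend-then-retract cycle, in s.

Cap-side area A_cap = π/4 × (75.7 mm)² = 4501 mm^2
Rod-side annular area A_ann = π/4 × (75.7² − 44.7²) = 2931 mm^2
t_ext = A_cap·L/Q = 31.12 s
t_ret = A_ann·L/Q = 20.27 s
t_cycle = t_ext + t_ret

t ≈ 51.4 s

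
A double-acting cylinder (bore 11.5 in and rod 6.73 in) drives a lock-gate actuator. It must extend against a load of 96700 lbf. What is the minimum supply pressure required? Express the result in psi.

P ≈ 931 psi

Cap-side area A_cap = π/4 × (11.5 in)² = 103.9 in^2
P = F / A = 96700 lbf / A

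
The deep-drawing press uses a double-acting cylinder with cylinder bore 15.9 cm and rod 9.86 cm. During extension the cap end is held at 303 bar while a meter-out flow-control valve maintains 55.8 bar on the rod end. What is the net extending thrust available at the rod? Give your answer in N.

Cap-side area A_cap = π/4 × (15.9 cm)² = 198.6 cm^2
Rod-side annular area A_ann = π/4 × (15.9² − 9.86²) = 122.2 cm^2
Net thrust = P_cap·A_cap − P_rod·A_ann = 6.016e5 N − 68190 N

F ≈ 5.33e5 N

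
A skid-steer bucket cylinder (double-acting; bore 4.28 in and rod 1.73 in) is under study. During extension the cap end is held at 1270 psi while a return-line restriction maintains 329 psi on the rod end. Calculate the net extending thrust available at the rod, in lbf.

Cap-side area A_cap = π/4 × (4.28 in)² = 14.39 in^2
Rod-side annular area A_ann = π/4 × (4.28² − 1.73²) = 12.04 in^2
Net thrust = P_cap·A_cap − P_rod·A_ann = 18270 lbf − 3960 lbf

F ≈ 14300 lbf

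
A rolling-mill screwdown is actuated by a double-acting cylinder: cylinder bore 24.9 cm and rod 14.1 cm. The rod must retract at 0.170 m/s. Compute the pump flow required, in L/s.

Q ≈ 5.62 L/s

Rod-side annular area A_ann = π/4 × (24.9² − 14.1²) = 330.8 cm^2
Q = A × v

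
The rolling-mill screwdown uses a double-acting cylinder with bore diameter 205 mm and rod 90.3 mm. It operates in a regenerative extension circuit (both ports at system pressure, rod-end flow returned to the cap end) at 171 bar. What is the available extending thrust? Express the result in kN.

With equal pressure on both faces, forces on the annular region cancel; the net push is pressure × rod cross-section.
Rod cross-section A_rod = π/4 × (90.3 mm)² = 6404 mm^2
F = P × A_rod

F ≈ 110 kN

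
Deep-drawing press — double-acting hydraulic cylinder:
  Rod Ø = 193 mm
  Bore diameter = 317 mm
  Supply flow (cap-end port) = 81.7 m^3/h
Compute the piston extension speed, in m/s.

v ≈ 0.288 m/s

Cap-side area A_cap = π/4 × (317 mm)² = 78920 mm^2
v = Q / A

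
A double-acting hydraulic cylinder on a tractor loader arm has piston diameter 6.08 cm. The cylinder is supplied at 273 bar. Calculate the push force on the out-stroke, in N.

Cap-side area A_cap = π/4 × (6.08 cm)² = 29.03 cm^2
F = P × A_cap = 273 bar × A_cap

F ≈ 79300 N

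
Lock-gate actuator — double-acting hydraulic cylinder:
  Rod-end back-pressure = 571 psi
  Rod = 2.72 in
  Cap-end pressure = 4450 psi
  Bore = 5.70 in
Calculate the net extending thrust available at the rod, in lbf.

F ≈ 1.02e5 lbf

Cap-side area A_cap = π/4 × (5.70 in)² = 25.52 in^2
Rod-side annular area A_ann = π/4 × (5.70² − 2.72²) = 19.71 in^2
Net thrust = P_cap·A_cap − P_rod·A_ann = 1.136e5 lbf − 11250 lbf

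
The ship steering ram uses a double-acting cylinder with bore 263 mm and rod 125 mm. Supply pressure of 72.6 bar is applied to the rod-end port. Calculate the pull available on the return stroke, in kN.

F ≈ 305 kN

Rod-side annular area A_ann = π/4 × (263² − 125²) = 42050 mm^2
On retraction the pressure acts on the annular area (bore minus rod).
F = P × A_ann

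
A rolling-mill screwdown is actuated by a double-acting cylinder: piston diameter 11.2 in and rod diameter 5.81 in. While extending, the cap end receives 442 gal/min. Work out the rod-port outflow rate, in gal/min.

Q_out ≈ 323 gal/min

Cap-side area A_cap = π/4 × (11.2 in)² = 98.52 in^2
Rod-side annular area A_ann = π/4 × (11.2² − 5.81²) = 72.01 in^2
Piston speed v = Q_in/A_cap; rod-end outflow Q_out = v × A_ann = Q_in × A_ann/A_cap.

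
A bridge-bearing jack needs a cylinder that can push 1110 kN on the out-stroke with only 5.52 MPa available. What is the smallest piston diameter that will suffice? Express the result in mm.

D ≈ 506 mm

Extension force acts on the full piston face: F = P × (π/4)D².
D = √(4F / (πP)) = √(4 × 1110 kN / (π × 5.52 MPa))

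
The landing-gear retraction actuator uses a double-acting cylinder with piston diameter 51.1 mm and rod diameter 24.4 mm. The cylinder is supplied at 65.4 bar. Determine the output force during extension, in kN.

Cap-side area A_cap = π/4 × (51.1 mm)² = 2051 mm^2
F = P × A_cap = 65.4 bar × A_cap

F ≈ 13.4 kN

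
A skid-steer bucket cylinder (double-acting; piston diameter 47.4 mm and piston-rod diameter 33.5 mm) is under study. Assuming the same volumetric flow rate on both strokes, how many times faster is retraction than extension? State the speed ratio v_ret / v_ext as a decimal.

Cap-side area A_cap = π/4 × (47.4 mm)² = 1765 mm^2
Rod-side annular area A_ann = π/4 × (47.4² − 33.5²) = 883.2 mm^2
For equal Q, v ∝ 1/A, so v_ret/v_ext = A_cap/A_ann.

v_ret/v_ext ≈ 2.00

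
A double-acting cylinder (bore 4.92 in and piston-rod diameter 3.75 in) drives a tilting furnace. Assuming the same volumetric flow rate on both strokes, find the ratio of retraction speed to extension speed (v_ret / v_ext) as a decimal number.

v_ret/v_ext ≈ 2.39

Cap-side area A_cap = π/4 × (4.92 in)² = 19.01 in^2
Rod-side annular area A_ann = π/4 × (4.92² − 3.75²) = 7.967 in^2
For equal Q, v ∝ 1/A, so v_ret/v_ext = A_cap/A_ann.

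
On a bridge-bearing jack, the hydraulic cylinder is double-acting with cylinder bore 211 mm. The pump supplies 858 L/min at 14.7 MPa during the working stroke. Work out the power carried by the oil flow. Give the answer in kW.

Hydraulic power = P × Q

W ≈ 210 kW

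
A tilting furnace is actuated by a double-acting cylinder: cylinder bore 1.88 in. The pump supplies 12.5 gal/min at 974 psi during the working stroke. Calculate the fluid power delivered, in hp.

Hydraulic power = P × Q

W ≈ 7.10 hp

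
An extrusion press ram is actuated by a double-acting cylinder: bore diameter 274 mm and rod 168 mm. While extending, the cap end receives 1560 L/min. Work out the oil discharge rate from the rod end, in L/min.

Cap-side area A_cap = π/4 × (274 mm)² = 58960 mm^2
Rod-side annular area A_ann = π/4 × (274² − 168²) = 36800 mm^2
Piston speed v = Q_in/A_cap; rod-end outflow Q_out = v × A_ann = Q_in × A_ann/A_cap.

Q_out ≈ 974 L/min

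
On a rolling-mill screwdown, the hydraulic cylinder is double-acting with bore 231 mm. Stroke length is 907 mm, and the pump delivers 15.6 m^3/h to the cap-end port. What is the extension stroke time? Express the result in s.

Cap-side area A_cap = π/4 × (231 mm)² = 41910 mm^2
Swept volume V = A × L; t = V / Q = A·L / Q

t ≈ 8.77 s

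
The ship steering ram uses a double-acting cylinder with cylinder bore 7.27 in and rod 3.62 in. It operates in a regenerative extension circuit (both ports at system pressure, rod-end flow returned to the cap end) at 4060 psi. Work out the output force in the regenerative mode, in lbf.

F ≈ 41800 lbf

With equal pressure on both faces, forces on the annular region cancel; the net push is pressure × rod cross-section.
Rod cross-section A_rod = π/4 × (3.62 in)² = 10.29 in^2
F = P × A_rod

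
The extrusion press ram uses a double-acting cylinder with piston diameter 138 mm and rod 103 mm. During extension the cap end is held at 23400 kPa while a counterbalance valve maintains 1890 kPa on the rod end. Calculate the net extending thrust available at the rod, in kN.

F ≈ 337 kN

Cap-side area A_cap = π/4 × (138 mm)² = 14960 mm^2
Rod-side annular area A_ann = π/4 × (138² − 103²) = 6625 mm^2
Net thrust = P_cap·A_cap − P_rod·A_ann = 350.0 kN − 12.52 kN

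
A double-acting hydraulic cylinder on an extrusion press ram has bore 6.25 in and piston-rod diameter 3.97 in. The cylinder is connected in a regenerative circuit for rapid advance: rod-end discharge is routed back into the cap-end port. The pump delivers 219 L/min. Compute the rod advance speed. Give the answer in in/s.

In regeneration the rod-end outflow joins the pump flow into the cap end, so the net volume the pump must supply per unit advance equals the rod cross-section area.
Rod cross-section A_rod = π/4 × (3.97 in)² = 12.38 in^2
v = Q_pump / A_rod

v ≈ 18.0 in/s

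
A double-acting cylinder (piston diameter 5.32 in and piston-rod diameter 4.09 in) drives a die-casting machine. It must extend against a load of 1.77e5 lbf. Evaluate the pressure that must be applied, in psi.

Cap-side area A_cap = π/4 × (5.32 in)² = 22.23 in^2
P = F / A = 1.77e5 lbf / A

P ≈ 7960 psi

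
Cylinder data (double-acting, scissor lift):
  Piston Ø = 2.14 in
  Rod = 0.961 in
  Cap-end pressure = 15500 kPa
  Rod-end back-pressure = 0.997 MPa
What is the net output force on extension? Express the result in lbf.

Cap-side area A_cap = π/4 × (2.14 in)² = 3.597 in^2
Rod-side annular area A_ann = π/4 × (2.14² − 0.961²) = 2.871 in^2
Net thrust = P_cap·A_cap − P_rod·A_ann = 8086 lbf − 415.2 lbf

F ≈ 7670 lbf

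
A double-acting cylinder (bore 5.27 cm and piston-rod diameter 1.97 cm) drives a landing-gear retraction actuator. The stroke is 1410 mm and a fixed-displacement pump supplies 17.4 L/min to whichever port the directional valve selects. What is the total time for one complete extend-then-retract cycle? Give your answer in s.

t ≈ 19.7 s

Cap-side area A_cap = π/4 × (5.27 cm)² = 21.81 cm^2
Rod-side annular area A_ann = π/4 × (5.27² − 1.97²) = 18.76 cm^2
t_ext = A_cap·L/Q = 10.61 s
t_ret = A_ann·L/Q = 9.124 s
t_cycle = t_ext + t_ret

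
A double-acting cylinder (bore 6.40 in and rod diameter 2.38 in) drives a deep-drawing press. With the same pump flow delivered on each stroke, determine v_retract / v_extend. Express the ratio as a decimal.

v_ret/v_ext ≈ 1.16

Cap-side area A_cap = π/4 × (6.40 in)² = 32.17 in^2
Rod-side annular area A_ann = π/4 × (6.40² − 2.38²) = 27.72 in^2
For equal Q, v ∝ 1/A, so v_ret/v_ext = A_cap/A_ann.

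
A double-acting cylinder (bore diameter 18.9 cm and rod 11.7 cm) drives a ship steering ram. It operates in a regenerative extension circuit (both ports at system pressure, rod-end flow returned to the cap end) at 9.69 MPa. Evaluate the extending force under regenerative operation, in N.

With equal pressure on both faces, forces on the annular region cancel; the net push is pressure × rod cross-section.
Rod cross-section A_rod = π/4 × (11.7 cm)² = 107.5 cm^2
F = P × A_rod

F ≈ 1.04e5 N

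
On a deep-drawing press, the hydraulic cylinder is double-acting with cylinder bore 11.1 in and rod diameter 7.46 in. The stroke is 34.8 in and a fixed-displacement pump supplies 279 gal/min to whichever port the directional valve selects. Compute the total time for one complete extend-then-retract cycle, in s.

t ≈ 4.85 s

Cap-side area A_cap = π/4 × (11.1 in)² = 96.77 in^2
Rod-side annular area A_ann = π/4 × (11.1² − 7.46²) = 53.06 in^2
t_ext = A_cap·L/Q = 3.135 s
t_ret = A_ann·L/Q = 1.719 s
t_cycle = t_ext + t_ret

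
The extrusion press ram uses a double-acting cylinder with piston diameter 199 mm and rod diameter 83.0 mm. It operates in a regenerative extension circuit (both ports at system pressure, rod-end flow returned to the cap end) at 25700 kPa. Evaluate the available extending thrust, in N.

F ≈ 1.39e5 N

With equal pressure on both faces, forces on the annular region cancel; the net push is pressure × rod cross-section.
Rod cross-section A_rod = π/4 × (83.0 mm)² = 5411 mm^2
F = P × A_rod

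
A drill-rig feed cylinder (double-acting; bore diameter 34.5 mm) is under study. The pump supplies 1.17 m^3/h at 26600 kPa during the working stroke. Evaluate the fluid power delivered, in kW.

W ≈ 8.64 kW

Hydraulic power = P × Q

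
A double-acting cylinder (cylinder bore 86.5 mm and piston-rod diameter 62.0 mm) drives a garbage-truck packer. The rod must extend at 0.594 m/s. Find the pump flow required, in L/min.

Q ≈ 209 L/min

Cap-side area A_cap = π/4 × (86.5 mm)² = 5877 mm^2
Q = A × v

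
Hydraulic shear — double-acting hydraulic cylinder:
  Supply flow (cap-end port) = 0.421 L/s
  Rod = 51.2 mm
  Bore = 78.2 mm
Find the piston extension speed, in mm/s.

v ≈ 87.7 mm/s

Cap-side area A_cap = π/4 × (78.2 mm)² = 4803 mm^2
v = Q / A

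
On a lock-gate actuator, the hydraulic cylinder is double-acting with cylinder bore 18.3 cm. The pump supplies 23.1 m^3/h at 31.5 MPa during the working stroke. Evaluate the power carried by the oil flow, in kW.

Hydraulic power = P × Q

W ≈ 202 kW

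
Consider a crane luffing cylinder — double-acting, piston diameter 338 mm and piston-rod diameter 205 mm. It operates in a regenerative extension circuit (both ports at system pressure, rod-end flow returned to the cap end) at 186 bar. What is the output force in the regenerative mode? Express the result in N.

With equal pressure on both faces, forces on the annular region cancel; the net push is pressure × rod cross-section.
Rod cross-section A_rod = π/4 × (205 mm)² = 33010 mm^2
F = P × A_rod

F ≈ 6.14e5 N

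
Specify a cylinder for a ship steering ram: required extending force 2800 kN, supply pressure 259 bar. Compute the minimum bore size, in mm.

D ≈ 371 mm

Extension force acts on the full piston face: F = P × (π/4)D².
D = √(4F / (πP)) = √(4 × 2800 kN / (π × 259 bar))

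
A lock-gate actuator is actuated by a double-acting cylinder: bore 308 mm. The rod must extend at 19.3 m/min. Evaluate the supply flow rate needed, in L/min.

Cap-side area A_cap = π/4 × (308 mm)² = 74510 mm^2
Q = A × v

Q ≈ 1440 L/min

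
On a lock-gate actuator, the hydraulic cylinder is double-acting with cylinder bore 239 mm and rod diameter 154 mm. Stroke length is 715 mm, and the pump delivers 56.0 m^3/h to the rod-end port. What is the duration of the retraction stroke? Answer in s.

t ≈ 1.21 s

Rod-side annular area A_ann = π/4 × (239² − 154²) = 26240 mm^2
Swept volume V = A × L; t = V / Q = A·L / Q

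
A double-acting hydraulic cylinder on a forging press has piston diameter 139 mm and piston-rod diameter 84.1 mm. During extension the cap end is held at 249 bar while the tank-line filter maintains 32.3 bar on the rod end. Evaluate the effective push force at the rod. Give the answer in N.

Cap-side area A_cap = π/4 × (139 mm)² = 15170 mm^2
Rod-side annular area A_ann = π/4 × (139² − 84.1²) = 9620 mm^2
Net thrust = P_cap·A_cap − P_rod·A_ann = 3.778e5 N − 31070 N

F ≈ 3.47e5 N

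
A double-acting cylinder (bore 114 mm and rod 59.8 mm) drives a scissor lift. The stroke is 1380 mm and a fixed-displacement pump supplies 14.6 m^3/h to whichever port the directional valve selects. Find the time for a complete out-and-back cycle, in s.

Cap-side area A_cap = π/4 × (114 mm)² = 10210 mm^2
Rod-side annular area A_ann = π/4 × (114² − 59.8²) = 7398 mm^2
t_ext = A_cap·L/Q = 3.473 s
t_ret = A_ann·L/Q = 2.517 s
t_cycle = t_ext + t_ret

t ≈ 5.99 s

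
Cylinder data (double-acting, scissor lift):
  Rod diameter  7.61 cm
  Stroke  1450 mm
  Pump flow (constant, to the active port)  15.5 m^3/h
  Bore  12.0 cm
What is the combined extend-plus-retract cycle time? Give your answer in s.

t ≈ 6.09 s

Cap-side area A_cap = π/4 × (12.0 cm)² = 113.1 cm^2
Rod-side annular area A_ann = π/4 × (12.0² − 7.61²) = 67.61 cm^2
t_ext = A_cap·L/Q = 3.809 s
t_ret = A_ann·L/Q = 2.277 s
t_cycle = t_ext + t_ret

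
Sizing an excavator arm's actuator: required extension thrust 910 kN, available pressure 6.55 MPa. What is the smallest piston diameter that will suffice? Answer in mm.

D ≈ 421 mm

Extension force acts on the full piston face: F = P × (π/4)D².
D = √(4F / (πP)) = √(4 × 910 kN / (π × 6.55 MPa))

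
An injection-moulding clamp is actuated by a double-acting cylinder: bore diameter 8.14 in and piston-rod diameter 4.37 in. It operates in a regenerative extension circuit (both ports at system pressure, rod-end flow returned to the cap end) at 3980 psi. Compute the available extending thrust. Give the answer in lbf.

With equal pressure on both faces, forces on the annular region cancel; the net push is pressure × rod cross-section.
Rod cross-section A_rod = π/4 × (4.37 in)² = 15.00 in^2
F = P × A_rod

F ≈ 59700 lbf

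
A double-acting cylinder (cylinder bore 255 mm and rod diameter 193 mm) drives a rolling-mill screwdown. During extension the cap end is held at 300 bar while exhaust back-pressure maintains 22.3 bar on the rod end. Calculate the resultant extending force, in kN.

Cap-side area A_cap = π/4 × (255 mm)² = 51070 mm^2
Rod-side annular area A_ann = π/4 × (255² − 193²) = 21820 mm^2
Net thrust = P_cap·A_cap − P_rod·A_ann = 1532 kN − 48.65 kN

F ≈ 1480 kN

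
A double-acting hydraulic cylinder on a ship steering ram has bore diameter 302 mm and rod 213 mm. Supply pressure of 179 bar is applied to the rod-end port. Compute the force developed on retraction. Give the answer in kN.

F ≈ 644 kN

Rod-side annular area A_ann = π/4 × (302² − 213²) = 36000 mm^2
On retraction the pressure acts on the annular area (bore minus rod).
F = P × A_ann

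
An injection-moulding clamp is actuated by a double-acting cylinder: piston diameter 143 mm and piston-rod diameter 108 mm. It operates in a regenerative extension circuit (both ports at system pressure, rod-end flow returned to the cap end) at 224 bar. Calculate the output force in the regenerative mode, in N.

F ≈ 2.05e5 N

With equal pressure on both faces, forces on the annular region cancel; the net push is pressure × rod cross-section.
Rod cross-section A_rod = π/4 × (108 mm)² = 9161 mm^2
F = P × A_rod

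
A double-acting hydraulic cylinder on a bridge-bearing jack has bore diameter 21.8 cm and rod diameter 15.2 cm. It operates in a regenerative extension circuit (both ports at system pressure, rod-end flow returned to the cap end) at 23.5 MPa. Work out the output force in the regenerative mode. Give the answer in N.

F ≈ 4.26e5 N

With equal pressure on both faces, forces on the annular region cancel; the net push is pressure × rod cross-section.
Rod cross-section A_rod = π/4 × (15.2 cm)² = 181.5 cm^2
F = P × A_rod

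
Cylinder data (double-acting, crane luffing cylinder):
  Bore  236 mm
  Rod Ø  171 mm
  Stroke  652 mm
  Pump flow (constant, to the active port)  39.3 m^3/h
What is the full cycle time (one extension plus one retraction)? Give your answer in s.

Cap-side area A_cap = π/4 × (236 mm)² = 43740 mm^2
Rod-side annular area A_ann = π/4 × (236² − 171²) = 20780 mm^2
t_ext = A_cap·L/Q = 2.613 s
t_ret = A_ann·L/Q = 1.241 s
t_cycle = t_ext + t_ret

t ≈ 3.85 s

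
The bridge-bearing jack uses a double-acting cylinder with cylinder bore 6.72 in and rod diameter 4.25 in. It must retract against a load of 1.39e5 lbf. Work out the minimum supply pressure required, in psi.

P ≈ 6530 psi

Rod-side annular area A_ann = π/4 × (6.72² − 4.25²) = 21.28 in^2
Retraction: pressure acts on the annular area.
P = F / A = 1.39e5 lbf / A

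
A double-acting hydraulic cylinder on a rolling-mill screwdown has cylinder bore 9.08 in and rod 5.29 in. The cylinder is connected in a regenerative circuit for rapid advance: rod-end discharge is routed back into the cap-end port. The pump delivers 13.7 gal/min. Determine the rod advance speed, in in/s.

In regeneration the rod-end outflow joins the pump flow into the cap end, so the net volume the pump must supply per unit advance equals the rod cross-section area.
Rod cross-section A_rod = π/4 × (5.29 in)² = 21.98 in^2
v = Q_pump / A_rod

v ≈ 2.40 in/s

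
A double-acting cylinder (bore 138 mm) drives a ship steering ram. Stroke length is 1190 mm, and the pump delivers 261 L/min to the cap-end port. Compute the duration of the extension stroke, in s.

Cap-side area A_cap = π/4 × (138 mm)² = 14960 mm^2
Swept volume V = A × L; t = V / Q = A·L / Q

t ≈ 4.09 s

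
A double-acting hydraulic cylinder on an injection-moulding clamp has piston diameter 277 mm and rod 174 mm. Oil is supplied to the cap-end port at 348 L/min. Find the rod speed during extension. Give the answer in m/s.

Cap-side area A_cap = π/4 × (277 mm)² = 60260 mm^2
v = Q / A

v ≈ 0.0962 m/s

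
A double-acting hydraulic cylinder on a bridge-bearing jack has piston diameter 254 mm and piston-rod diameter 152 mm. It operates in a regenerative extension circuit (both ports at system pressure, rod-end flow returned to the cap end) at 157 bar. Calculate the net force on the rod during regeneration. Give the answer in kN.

With equal pressure on both faces, forces on the annular region cancel; the net push is pressure × rod cross-section.
Rod cross-section A_rod = π/4 × (152 mm)² = 18150 mm^2
F = P × A_rod

F ≈ 285 kN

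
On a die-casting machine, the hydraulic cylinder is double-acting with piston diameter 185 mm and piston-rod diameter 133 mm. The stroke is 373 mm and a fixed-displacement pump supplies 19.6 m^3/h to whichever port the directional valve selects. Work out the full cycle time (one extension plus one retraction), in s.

t ≈ 2.73 s

Cap-side area A_cap = π/4 × (185 mm)² = 26880 mm^2
Rod-side annular area A_ann = π/4 × (185² − 133²) = 12990 mm^2
t_ext = A_cap·L/Q = 1.842 s
t_ret = A_ann·L/Q = 0.8898 s
t_cycle = t_ext + t_ret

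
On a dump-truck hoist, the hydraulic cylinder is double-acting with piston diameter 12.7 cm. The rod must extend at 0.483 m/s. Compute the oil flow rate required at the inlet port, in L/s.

Q ≈ 6.12 L/s

Cap-side area A_cap = π/4 × (12.7 cm)² = 126.7 cm^2
Q = A × v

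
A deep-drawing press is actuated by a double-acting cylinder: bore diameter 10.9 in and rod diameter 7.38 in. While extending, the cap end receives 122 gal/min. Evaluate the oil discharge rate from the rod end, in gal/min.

Cap-side area A_cap = π/4 × (10.9 in)² = 93.31 in^2
Rod-side annular area A_ann = π/4 × (10.9² − 7.38²) = 50.54 in^2
Piston speed v = Q_in/A_cap; rod-end outflow Q_out = v × A_ann = Q_in × A_ann/A_cap.

Q_out ≈ 66.1 gal/min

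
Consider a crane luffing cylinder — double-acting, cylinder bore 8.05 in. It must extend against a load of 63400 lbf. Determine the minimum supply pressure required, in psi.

P ≈ 1250 psi

Cap-side area A_cap = π/4 × (8.05 in)² = 50.90 in^2
P = F / A = 63400 lbf / A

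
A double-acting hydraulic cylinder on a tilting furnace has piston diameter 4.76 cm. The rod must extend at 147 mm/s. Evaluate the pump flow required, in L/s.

Q ≈ 0.262 L/s

Cap-side area A_cap = π/4 × (4.76 cm)² = 17.80 cm^2
Q = A × v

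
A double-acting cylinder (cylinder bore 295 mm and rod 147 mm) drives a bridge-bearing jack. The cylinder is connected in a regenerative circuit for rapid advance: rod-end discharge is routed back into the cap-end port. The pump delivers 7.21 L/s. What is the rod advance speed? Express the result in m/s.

v ≈ 0.425 m/s

In regeneration the rod-end outflow joins the pump flow into the cap end, so the net volume the pump must supply per unit advance equals the rod cross-section area.
Rod cross-section A_rod = π/4 × (147 mm)² = 16970 mm^2
v = Q_pump / A_rod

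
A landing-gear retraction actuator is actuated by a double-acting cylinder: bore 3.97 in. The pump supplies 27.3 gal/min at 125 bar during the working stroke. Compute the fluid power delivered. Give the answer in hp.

W ≈ 28.9 hp

Hydraulic power = P × Q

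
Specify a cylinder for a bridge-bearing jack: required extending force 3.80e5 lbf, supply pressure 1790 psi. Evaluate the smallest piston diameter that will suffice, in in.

Extension force acts on the full piston face: F = P × (π/4)D².
D = √(4F / (πP)) = √(4 × 3.80e5 lbf / (π × 1790 psi))

D ≈ 16.4 in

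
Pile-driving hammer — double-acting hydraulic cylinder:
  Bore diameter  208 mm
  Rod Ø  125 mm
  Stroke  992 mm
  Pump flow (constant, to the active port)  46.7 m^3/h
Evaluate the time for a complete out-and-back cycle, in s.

t ≈ 4.26 s

Cap-side area A_cap = π/4 × (208 mm)² = 33980 mm^2
Rod-side annular area A_ann = π/4 × (208² − 125²) = 21710 mm^2
t_ext = A_cap·L/Q = 2.598 s
t_ret = A_ann·L/Q = 1.660 s
t_cycle = t_ext + t_ret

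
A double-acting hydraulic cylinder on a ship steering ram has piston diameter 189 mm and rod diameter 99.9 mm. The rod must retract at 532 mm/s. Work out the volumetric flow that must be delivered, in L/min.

Q ≈ 645 L/min

Rod-side annular area A_ann = π/4 × (189² − 99.9²) = 20220 mm^2
Q = A × v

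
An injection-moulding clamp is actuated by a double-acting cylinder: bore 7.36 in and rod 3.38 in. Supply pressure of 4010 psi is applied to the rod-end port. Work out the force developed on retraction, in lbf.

Rod-side annular area A_ann = π/4 × (7.36² − 3.38²) = 33.57 in^2
On retraction the pressure acts on the annular area (bore minus rod).
F = P × A_ann

F ≈ 1.35e5 lbf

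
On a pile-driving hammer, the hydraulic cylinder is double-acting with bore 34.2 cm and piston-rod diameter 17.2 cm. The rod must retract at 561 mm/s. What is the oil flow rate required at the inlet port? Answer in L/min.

Q ≈ 2310 L/min

Rod-side annular area A_ann = π/4 × (34.2² − 17.2²) = 686.3 cm^2
Q = A × v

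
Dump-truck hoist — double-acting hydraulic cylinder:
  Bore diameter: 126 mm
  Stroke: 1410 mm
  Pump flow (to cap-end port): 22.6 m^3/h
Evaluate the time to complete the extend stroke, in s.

Cap-side area A_cap = π/4 × (126 mm)² = 12470 mm^2
Swept volume V = A × L; t = V / Q = A·L / Q

t ≈ 2.80 s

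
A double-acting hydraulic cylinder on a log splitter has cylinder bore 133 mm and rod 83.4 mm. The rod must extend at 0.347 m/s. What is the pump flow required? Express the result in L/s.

Cap-side area A_cap = π/4 × (133 mm)² = 13890 mm^2
Q = A × v

Q ≈ 4.82 L/s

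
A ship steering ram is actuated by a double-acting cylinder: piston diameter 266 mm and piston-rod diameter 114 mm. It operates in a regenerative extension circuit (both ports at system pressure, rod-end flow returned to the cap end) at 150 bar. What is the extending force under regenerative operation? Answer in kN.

F ≈ 153 kN

With equal pressure on both faces, forces on the annular region cancel; the net push is pressure × rod cross-section.
Rod cross-section A_rod = π/4 × (114 mm)² = 10210 mm^2
F = P × A_rod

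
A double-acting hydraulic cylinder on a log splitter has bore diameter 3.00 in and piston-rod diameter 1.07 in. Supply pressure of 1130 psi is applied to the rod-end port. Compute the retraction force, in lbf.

F ≈ 6970 lbf

Rod-side annular area A_ann = π/4 × (3.00² − 1.07²) = 6.169 in^2
On retraction the pressure acts on the annular area (bore minus rod).
F = P × A_ann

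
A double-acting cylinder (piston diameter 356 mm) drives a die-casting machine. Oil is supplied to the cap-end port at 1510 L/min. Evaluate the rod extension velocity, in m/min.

Cap-side area A_cap = π/4 × (356 mm)² = 99540 mm^2
v = Q / A

v ≈ 15.2 m/min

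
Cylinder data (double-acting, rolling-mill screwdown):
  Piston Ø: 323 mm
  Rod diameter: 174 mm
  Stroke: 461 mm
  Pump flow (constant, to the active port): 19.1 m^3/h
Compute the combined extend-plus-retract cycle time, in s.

t ≈ 12.2 s

Cap-side area A_cap = π/4 × (323 mm)² = 81940 mm^2
Rod-side annular area A_ann = π/4 × (323² − 174²) = 58160 mm^2
t_ext = A_cap·L/Q = 7.120 s
t_ret = A_ann·L/Q = 5.054 s
t_cycle = t_ext + t_ret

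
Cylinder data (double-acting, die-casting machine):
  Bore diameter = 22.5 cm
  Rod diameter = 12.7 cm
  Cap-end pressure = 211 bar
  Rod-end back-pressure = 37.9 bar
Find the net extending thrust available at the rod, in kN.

Cap-side area A_cap = π/4 × (22.5 cm)² = 397.6 cm^2
Rod-side annular area A_ann = π/4 × (22.5² − 12.7²) = 270.9 cm^2
Net thrust = P_cap·A_cap − P_rod·A_ann = 839.0 kN − 102.7 kN

F ≈ 736 kN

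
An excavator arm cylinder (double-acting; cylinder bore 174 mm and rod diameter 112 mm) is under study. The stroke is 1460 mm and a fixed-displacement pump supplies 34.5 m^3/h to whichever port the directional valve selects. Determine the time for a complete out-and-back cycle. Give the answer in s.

Cap-side area A_cap = π/4 × (174 mm)² = 23780 mm^2
Rod-side annular area A_ann = π/4 × (174² − 112²) = 13930 mm^2
t_ext = A_cap·L/Q = 3.623 s
t_ret = A_ann·L/Q = 2.122 s
t_cycle = t_ext + t_ret

t ≈ 5.74 s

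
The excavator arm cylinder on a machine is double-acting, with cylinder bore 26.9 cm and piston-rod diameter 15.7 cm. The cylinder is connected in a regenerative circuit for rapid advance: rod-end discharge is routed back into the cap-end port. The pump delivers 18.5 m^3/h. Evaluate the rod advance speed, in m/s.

v ≈ 0.265 m/s

In regeneration the rod-end outflow joins the pump flow into the cap end, so the net volume the pump must supply per unit advance equals the rod cross-section area.
Rod cross-section A_rod = π/4 × (15.7 cm)² = 193.6 cm^2
v = Q_pump / A_rod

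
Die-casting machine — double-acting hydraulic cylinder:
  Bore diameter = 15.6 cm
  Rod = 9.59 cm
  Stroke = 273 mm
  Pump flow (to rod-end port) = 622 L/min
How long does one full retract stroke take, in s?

t ≈ 0.313 s

Rod-side annular area A_ann = π/4 × (15.6² − 9.59²) = 118.9 cm^2
Swept volume V = A × L; t = V / Q = A·L / Q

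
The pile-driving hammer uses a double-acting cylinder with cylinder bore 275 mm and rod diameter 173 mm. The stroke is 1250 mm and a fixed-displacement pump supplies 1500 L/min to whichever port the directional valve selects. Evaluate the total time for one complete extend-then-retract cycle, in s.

Cap-side area A_cap = π/4 × (275 mm)² = 59400 mm^2
Rod-side annular area A_ann = π/4 × (275² − 173²) = 35890 mm^2
t_ext = A_cap·L/Q = 2.970 s
t_ret = A_ann·L/Q = 1.794 s
t_cycle = t_ext + t_ret

t ≈ 4.76 s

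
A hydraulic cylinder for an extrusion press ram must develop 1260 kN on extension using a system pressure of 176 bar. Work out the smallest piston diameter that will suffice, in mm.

D ≈ 302 mm

Extension force acts on the full piston face: F = P × (π/4)D².
D = √(4F / (πP)) = √(4 × 1260 kN / (π × 176 bar))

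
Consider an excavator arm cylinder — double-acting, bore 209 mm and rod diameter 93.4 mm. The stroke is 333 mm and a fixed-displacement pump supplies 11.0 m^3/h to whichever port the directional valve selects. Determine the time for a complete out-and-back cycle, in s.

t ≈ 6.73 s

Cap-side area A_cap = π/4 × (209 mm)² = 34310 mm^2
Rod-side annular area A_ann = π/4 × (209² − 93.4²) = 27460 mm^2
t_ext = A_cap·L/Q = 3.739 s
t_ret = A_ann·L/Q = 2.992 s
t_cycle = t_ext + t_ret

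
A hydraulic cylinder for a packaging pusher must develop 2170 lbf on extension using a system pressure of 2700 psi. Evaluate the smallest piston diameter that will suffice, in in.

Extension force acts on the full piston face: F = P × (π/4)D².
D = √(4F / (πP)) = √(4 × 2170 lbf / (π × 2700 psi))

D ≈ 1.01 in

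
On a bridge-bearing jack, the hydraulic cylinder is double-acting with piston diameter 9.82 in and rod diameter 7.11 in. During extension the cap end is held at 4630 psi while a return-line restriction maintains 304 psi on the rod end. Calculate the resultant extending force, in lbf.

Cap-side area A_cap = π/4 × (9.82 in)² = 75.74 in^2
Rod-side annular area A_ann = π/4 × (9.82² − 7.11²) = 36.03 in^2
Net thrust = P_cap·A_cap − P_rod·A_ann = 3.507e5 lbf − 10950 lbf

F ≈ 3.40e5 lbf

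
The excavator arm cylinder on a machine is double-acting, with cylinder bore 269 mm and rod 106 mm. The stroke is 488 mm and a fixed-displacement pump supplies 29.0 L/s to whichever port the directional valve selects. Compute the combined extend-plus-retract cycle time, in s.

Cap-side area A_cap = π/4 × (269 mm)² = 56830 mm^2
Rod-side annular area A_ann = π/4 × (269² − 106²) = 48010 mm^2
t_ext = A_cap·L/Q = 0.9563 s
t_ret = A_ann·L/Q = 0.8078 s
t_cycle = t_ext + t_ret

t ≈ 1.76 s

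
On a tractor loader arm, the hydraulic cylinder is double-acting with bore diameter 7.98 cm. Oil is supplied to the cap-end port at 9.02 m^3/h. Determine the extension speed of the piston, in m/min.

Cap-side area A_cap = π/4 × (7.98 cm)² = 50.01 cm^2
v = Q / A

v ≈ 30.1 m/min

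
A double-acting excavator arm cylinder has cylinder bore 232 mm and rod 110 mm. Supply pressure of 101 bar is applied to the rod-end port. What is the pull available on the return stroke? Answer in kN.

F ≈ 331 kN

Rod-side annular area A_ann = π/4 × (232² − 110²) = 32770 mm^2
On retraction the pressure acts on the annular area (bore minus rod).
F = P × A_ann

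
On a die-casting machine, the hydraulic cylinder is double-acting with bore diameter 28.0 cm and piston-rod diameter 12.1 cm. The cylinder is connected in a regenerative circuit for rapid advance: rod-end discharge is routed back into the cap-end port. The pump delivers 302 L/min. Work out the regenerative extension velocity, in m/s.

v ≈ 0.438 m/s

In regeneration the rod-end outflow joins the pump flow into the cap end, so the net volume the pump must supply per unit advance equals the rod cross-section area.
Rod cross-section A_rod = π/4 × (12.1 cm)² = 115.0 cm^2
v = Q_pump / A_rod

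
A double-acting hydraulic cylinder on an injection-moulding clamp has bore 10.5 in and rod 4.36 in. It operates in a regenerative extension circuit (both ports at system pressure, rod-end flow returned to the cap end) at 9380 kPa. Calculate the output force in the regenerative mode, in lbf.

F ≈ 20300 lbf

With equal pressure on both faces, forces on the annular region cancel; the net push is pressure × rod cross-section.
Rod cross-section A_rod = π/4 × (4.36 in)² = 14.93 in^2
F = P × A_rod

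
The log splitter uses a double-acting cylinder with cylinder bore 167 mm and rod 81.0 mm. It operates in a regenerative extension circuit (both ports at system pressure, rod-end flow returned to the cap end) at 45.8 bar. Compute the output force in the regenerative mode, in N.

With equal pressure on both faces, forces on the annular region cancel; the net push is pressure × rod cross-section.
Rod cross-section A_rod = π/4 × (81.0 mm)² = 5153 mm^2
F = P × A_rod

F ≈ 23600 N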